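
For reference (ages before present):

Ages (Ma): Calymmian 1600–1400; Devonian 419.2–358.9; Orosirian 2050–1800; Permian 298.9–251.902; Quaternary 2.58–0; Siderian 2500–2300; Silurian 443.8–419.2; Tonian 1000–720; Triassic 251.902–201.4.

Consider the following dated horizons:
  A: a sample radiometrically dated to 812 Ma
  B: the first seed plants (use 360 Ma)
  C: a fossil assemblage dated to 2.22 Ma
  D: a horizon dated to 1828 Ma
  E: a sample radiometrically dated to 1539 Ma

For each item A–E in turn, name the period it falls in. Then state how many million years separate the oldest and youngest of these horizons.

A: 812 Ma lies in 1000–720 Ma, so Tonian.
B: 360 Ma lies in 419.2–358.9 Ma, so Devonian.
C: 2.22 Ma lies in 2.58–0 Ma, so Quaternary.
D: 1828 Ma lies in 2050–1800 Ma, so Orosirian.
E: 1539 Ma lies in 1600–1400 Ma, so Calymmian.
Oldest = 1828 Ma, youngest = 2.22 Ma → span 1825.78 Myr.

A — Tonian; B — Devonian; C — Quaternary; D — Orosirian; E — Calymmian; span 1825.78 million years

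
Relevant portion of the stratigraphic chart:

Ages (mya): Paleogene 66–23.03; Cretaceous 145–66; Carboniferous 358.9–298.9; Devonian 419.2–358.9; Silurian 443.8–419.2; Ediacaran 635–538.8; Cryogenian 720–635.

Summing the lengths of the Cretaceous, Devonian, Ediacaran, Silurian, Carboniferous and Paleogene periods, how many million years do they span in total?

363.07 million years

Each duration: Cretaceous = 79; Devonian = 60.3; Ediacaran = 96.2; Silurian = 24.6; Carboniferous = 60; Paleogene = 42.97.
Sum: 79 + 60.3 + 96.2 + 24.6 + 60 + 42.97 = 363.07 Myr.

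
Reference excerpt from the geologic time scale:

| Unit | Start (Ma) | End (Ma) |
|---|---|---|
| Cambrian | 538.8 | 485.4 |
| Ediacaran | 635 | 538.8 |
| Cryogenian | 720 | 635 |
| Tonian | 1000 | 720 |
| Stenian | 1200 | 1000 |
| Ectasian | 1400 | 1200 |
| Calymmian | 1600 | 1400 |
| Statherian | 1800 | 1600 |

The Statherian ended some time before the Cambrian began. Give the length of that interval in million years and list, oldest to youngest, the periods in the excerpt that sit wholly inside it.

End of Statherian = 1600 Ma; start of Cambrian = 538.8 Ma.
Gap = 1600 − 538.8 = 1061.2 Myr.
Periods wholly inside 1600–538.8 Ma: Calymmian (1600–1400), Ectasian (1400–1200), Stenian (1200–1000), Tonian (1000–720), Cryogenian (720–635), Ediacaran (635–538.8).

1061.2 million years; Calymmian, Ectasian, Stenian, Tonian, Cryogenian, Ediacaran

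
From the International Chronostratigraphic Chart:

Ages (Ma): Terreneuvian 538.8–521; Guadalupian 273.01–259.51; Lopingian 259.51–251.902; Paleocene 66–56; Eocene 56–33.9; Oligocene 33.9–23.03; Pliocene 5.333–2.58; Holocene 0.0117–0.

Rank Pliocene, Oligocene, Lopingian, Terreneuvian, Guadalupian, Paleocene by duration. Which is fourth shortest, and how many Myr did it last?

Oligocene, 10.87 million years

Start − end for each: Pliocene 5.333 − 2.58 = 2.753; Oligocene 33.9 − 23.03 = 10.87; Lopingian 259.51 − 251.902 = 7.608; Terreneuvian 538.8 − 521 = 17.8; Guadalupian 273.01 − 259.51 = 13.5; Paleocene 66 − 56 = 10.
Ranking these from shortest: Pliocene < Lopingian < Paleocene < Oligocene < Guadalupian < Terreneuvian.
Position 4 in that ranking is Oligocene, which lasted 10.87 Myr.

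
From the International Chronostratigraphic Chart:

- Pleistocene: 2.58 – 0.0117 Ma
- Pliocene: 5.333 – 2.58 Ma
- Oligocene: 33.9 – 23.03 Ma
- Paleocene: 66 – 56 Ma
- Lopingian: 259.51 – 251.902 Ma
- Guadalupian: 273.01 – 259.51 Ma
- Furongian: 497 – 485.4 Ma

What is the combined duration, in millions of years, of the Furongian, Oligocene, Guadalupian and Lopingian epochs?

Each duration: Furongian = 11.6; Oligocene = 10.87; Guadalupian = 13.5; Lopingian = 7.608.
Sum: 11.6 + 10.87 + 13.5 + 7.608 = 43.578 Myr.

43.578 million years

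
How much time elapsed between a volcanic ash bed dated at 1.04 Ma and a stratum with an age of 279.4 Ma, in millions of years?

279.4 − 1.04 = 278.36 million years.

278.36 million years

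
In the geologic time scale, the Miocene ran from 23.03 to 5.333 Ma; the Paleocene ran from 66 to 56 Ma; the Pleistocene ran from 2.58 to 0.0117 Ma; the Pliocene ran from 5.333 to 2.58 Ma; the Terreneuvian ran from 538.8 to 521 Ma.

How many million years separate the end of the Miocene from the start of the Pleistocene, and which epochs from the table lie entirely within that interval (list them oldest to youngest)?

The Miocene closes at 5.333 Ma and the Pleistocene opens at 2.58 Ma, so the interval is 5.333 − 2.58 = 2.753 Myr.
An epoch fits inside if it starts at or after 5.333 Ma and ends at or before 2.58 Ma; oldest first that gives Pliocene.

2.753 million years; Pliocene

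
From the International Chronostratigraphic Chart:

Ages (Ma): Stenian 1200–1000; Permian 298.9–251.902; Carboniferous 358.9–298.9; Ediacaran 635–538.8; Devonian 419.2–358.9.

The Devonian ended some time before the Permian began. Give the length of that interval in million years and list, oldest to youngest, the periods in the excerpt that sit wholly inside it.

60 million years; Carboniferous

The Devonian closes at 358.9 Ma and the Permian opens at 298.9 Ma, so the interval is 358.9 − 298.9 = 60 Myr.
A period fits inside if it starts at or after 358.9 Ma and ends at or before 298.9 Ma; oldest first that gives Carboniferous.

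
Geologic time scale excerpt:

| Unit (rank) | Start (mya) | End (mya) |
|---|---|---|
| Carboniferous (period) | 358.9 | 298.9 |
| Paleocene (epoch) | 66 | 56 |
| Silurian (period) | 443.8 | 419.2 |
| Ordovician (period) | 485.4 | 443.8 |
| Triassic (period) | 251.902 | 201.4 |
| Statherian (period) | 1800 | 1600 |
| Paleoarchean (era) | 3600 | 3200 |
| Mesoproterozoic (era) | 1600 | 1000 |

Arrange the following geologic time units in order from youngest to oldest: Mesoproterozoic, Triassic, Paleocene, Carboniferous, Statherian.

Read off each span (Ma): Mesoproterozoic 1600–1000; Triassic 251.902–201.4; Paleocene 66–56; Carboniferous 358.9–298.9; Statherian 1800–1600.
Larger Ma is older, so oldest→youngest is Statherian, Mesoproterozoic, Carboniferous, Triassic, Paleocene; reverse it for youngest→oldest.

Paleocene, Triassic, Carboniferous, Mesoproterozoic, Statherian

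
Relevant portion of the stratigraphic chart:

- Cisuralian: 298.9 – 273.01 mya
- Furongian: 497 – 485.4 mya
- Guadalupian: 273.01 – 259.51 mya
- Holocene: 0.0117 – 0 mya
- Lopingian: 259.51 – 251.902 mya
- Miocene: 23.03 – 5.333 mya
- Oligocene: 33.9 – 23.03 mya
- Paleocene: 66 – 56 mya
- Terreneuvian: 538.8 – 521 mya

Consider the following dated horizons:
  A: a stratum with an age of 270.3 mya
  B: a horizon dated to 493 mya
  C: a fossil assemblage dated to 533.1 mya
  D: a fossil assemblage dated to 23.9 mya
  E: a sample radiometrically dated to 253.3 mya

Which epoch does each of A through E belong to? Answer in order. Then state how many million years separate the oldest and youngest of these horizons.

A: 270.3 Ma lies in 273.01–259.51 Ma, so Guadalupian.
B: 493 Ma lies in 497–485.4 Ma, so Furongian.
C: 533.1 Ma lies in 538.8–521 Ma, so Terreneuvian.
D: 23.9 Ma lies in 33.9–23.03 Ma, so Oligocene.
E: 253.3 Ma lies in 259.51–251.902 Ma, so Lopingian.
Oldest = 533.1 Ma, youngest = 23.9 Ma → span 509.2 Myr.

A — Guadalupian; B — Furongian; C — Terreneuvian; D — Oligocene; E — Lopingian; span 509.2 million years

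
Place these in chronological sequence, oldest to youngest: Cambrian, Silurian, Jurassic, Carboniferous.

Group by era (each group listed oldest first) — Paleozoic: Cambrian, Silurian, Carboniferous; Mesozoic: Jurassic. The eras run Paleozoic → Mesozoic → Cenozoic. Concatenating the groups in that era order gives oldest to youngest directly.

Cambrian, then Silurian, then Carboniferous, then Jurassic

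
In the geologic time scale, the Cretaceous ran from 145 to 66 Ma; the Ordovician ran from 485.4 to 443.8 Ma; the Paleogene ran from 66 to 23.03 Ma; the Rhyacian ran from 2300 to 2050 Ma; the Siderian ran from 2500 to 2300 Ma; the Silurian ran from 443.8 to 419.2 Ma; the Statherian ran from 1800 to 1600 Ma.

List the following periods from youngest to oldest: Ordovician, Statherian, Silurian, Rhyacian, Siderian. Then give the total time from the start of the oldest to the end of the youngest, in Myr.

Silurian, Ordovician, Statherian, Rhyacian, Siderian; total span 2080.8 Myr

From the excerpt: Ordovician 485.4–443.8; Statherian 1800–1600; Silurian 443.8–419.2; Rhyacian 2300–2050; Siderian 2500–2300 (Ma).
Larger Ma is earlier, so the oldest is Siderian and the youngest is Silurian; youngest to oldest: Silurian, Ordovician, Statherian, Rhyacian, Siderian.
Oldest start 2500 minus youngest end 419.2 gives 2080.8 Myr overall.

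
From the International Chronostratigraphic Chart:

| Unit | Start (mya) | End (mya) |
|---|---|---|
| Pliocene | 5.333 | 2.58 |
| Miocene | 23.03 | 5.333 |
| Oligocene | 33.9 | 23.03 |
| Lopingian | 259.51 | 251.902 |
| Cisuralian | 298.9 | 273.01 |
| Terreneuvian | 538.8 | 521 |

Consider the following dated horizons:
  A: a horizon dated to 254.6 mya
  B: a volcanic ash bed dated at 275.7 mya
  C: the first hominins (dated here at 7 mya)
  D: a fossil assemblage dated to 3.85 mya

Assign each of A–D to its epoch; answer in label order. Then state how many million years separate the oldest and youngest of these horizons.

Match each age against the start–end ranges in the excerpt: A = 254.6 Ma → Lopingian (259.51–251.902); B = 275.7 Ma → Cisuralian (298.9–273.01); C = 7 Ma → Miocene (23.03–5.333); D = 3.85 Ma → Pliocene (5.333–2.58).
The largest age is 275.7 Ma and the smallest is 3.85 Ma; their difference is 271.85 Myr.

A — Lopingian; B — Cisuralian; C — Miocene; D — Pliocene; span 271.85 million years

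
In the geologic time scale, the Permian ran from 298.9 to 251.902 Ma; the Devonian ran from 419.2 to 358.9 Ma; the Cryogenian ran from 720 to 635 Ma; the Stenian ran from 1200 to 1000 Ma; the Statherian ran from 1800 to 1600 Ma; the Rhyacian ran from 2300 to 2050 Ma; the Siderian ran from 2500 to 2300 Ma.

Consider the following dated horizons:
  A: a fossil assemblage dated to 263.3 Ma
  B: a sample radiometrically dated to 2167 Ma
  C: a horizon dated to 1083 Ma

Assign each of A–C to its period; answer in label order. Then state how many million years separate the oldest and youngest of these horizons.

A — Permian; B — Rhyacian; C — Stenian; span 1903.7 million years

Match each age against the start–end ranges in the excerpt: A = 263.3 Ma → Permian (298.9–251.902); B = 2167 Ma → Rhyacian (2300–2050); C = 1083 Ma → Stenian (1200–1000).
The largest age is 2167 Ma and the smallest is 263.3 Ma; their difference is 1903.7 Myr.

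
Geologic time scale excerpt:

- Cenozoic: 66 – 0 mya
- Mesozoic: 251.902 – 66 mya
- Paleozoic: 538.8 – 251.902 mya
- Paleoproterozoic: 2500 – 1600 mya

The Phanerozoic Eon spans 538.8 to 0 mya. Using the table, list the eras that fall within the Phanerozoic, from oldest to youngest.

Eras with both bounds inside 538.8–0 Ma: Paleozoic (538.8–251.902), Mesozoic (251.902–66), Cenozoic (66–0).

Paleozoic, Mesozoic, Cenozoic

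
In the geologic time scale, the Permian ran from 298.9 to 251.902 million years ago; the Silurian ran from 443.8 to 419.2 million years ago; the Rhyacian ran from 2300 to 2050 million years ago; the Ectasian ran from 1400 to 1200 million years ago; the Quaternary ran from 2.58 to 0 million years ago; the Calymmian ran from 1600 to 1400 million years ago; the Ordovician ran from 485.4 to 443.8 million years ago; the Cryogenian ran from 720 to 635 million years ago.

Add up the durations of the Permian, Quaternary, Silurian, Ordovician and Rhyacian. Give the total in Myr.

365.778 million years

Duration is start − end for each: (298.9 − 251.902) + (2.58 − 0) + (443.8 − 419.2) + (485.4 − 443.8) + (2300 − 2050).
That is 46.998 + 2.58 + 24.6 + 41.6 + 250, which totals 365.778 million years.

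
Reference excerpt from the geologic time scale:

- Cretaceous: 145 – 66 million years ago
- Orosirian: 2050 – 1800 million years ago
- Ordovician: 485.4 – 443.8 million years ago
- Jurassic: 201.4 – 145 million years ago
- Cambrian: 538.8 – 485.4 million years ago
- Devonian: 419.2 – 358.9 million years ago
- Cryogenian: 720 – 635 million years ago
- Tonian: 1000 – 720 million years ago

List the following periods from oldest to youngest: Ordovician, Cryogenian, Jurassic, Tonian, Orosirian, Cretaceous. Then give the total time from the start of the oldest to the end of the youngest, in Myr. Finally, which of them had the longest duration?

Start ages (Ma): Orosirian 2050, Tonian 1000, Cryogenian 720, Ordovician 485.4, Jurassic 201.4, Cretaceous 145.
Ordered oldest to youngest: Orosirian, Tonian, Cryogenian, Ordovician, Jurassic, Cretaceous.
Span = 2050 − 66 = 1984 Myr.
Durations: Tonian 280, Ordovician 41.6, Cretaceous 79, Orosirian 250, Jurassic 56.4, Cryogenian 85 → longest is Tonian (280 Myr).

Orosirian, Tonian, Cryogenian, Ordovician, Jurassic, Cretaceous; total span 1984 Myr; longest is Tonian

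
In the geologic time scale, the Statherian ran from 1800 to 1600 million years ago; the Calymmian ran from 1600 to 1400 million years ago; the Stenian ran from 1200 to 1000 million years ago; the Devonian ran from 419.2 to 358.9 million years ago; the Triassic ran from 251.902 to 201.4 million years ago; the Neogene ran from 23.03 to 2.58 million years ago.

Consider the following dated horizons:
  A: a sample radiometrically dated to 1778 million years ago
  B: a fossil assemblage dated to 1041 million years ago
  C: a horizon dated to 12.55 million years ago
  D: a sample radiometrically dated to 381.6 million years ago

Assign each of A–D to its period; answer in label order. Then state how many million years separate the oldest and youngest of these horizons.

Match each age against the start–end ranges in the excerpt: A = 1778 Ma → Statherian (1800–1600); B = 1041 Ma → Stenian (1200–1000); C = 12.55 Ma → Neogene (23.03–2.58); D = 381.6 Ma → Devonian (419.2–358.9).
The largest age is 1778 Ma and the smallest is 12.55 Ma; their difference is 1765.45 Myr.

A — Statherian; B — Stenian; C — Neogene; D — Devonian; span 1765.45 million years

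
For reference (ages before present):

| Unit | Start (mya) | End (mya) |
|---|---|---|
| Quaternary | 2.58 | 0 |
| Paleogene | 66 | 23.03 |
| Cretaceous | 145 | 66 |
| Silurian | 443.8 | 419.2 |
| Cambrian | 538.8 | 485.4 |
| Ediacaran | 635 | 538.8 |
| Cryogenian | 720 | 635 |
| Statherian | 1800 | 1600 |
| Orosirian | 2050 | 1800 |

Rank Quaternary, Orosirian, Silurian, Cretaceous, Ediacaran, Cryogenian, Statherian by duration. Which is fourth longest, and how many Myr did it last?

Cryogenian, 85 million years

Durations: Quaternary 2.58; Orosirian 250; Silurian 24.6; Cretaceous 79; Ediacaran 96.2; Cryogenian 85; Statherian 200 Myr.
Sorted longest-first: Orosirian (250), Statherian (200), Ediacaran (96.2), Cryogenian (85), Cretaceous (79), Silurian (24.6), Quaternary (2.58).
The fourth longest is Cryogenian at 85 Myr.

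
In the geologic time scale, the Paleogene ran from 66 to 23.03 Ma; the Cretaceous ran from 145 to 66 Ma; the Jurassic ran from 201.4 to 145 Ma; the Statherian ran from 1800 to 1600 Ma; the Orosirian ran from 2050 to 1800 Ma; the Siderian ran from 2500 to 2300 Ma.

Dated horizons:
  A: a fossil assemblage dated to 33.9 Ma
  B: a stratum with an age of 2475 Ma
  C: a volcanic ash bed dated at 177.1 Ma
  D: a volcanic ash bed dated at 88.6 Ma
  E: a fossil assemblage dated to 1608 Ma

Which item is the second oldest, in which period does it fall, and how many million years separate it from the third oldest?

E, in the Statherian; 1430.9 million years to C

Larger Ma means older, so oldest first: B 2475 > E 1608 > C 177.1 > D 88.6 > A 33.9.
Counting 2 along gives E (1608 Ma); the excerpt puts that inside the Statherian, 1800–1600 Ma.
Next in line is C (177.1 Ma), and 1608 − 177.1 = 1430.9 Myr.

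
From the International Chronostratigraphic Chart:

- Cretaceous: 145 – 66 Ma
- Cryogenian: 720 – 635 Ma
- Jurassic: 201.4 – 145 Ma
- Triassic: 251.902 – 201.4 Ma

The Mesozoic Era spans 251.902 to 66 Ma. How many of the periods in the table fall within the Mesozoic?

3

Periods inside 251.902–66 Ma: Triassic, Jurassic, Cretaceous — 3 in total.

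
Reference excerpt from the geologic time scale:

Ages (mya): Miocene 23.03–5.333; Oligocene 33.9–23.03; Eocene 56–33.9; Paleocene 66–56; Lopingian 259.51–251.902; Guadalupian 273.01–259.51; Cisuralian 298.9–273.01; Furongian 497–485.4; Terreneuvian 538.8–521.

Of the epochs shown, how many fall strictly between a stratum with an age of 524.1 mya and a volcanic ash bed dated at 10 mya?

7

The older date is 524.1 Ma and the younger is 10 Ma.
Epochs with start < 524.1 and end > 10 Ma: Furongian (497–485.4), Cisuralian (298.9–273.01), Guadalupian (273.01–259.51), Lopingian (259.51–251.902), Paleocene (66–56), Eocene (56–33.9), Oligocene (33.9–23.03).
That is 7 complete epochs.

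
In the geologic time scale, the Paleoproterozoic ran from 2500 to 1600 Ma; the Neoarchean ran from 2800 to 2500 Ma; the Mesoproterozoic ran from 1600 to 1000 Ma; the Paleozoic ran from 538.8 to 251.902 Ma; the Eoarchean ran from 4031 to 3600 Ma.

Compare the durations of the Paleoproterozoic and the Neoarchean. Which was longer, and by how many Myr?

Paleoproterozoic, by 600 million years

Paleoproterozoic: 2500 − 1600 = 900 Myr.
Neoarchean: 2800 − 2500 = 300 Myr.
Difference: 900 − 300 = 600 Myr, so the Paleoproterozoic was longer.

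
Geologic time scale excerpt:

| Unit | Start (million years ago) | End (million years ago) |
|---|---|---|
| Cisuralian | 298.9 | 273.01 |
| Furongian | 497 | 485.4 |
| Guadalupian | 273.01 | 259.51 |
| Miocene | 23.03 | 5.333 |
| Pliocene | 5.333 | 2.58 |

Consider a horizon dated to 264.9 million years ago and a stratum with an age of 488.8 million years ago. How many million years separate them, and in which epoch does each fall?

Elapsed time: 488.8 − 264.9 = 223.9 Myr.
264.9 Ma lies within 273.01–259.51 Ma: Guadalupian.
488.8 Ma lies within 497–485.4 Ma: Furongian.

223.9 million years apart; the first in the Guadalupian, the second in the Furongian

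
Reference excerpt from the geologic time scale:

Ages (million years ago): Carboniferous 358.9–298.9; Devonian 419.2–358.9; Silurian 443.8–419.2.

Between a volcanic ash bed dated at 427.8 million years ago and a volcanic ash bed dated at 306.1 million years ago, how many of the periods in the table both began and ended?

427.8 Ma sits inside the Silurian (443.8–419.2) and 306.1 Ma inside the Carboniferous (358.9–298.9); neither of those is wholly between the two dates.
The listed periods lying completely between them are Devonian — 1 in all.

1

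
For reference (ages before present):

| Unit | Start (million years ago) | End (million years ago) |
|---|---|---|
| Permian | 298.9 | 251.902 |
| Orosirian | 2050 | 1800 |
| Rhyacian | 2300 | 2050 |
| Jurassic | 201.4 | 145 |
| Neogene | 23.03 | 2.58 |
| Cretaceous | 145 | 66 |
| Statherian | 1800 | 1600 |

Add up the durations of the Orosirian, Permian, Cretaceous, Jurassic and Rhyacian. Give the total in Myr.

682.398 million years

Duration is start − end for each: (2050 − 1800) + (298.9 − 251.902) + (145 − 66) + (201.4 − 145) + (2300 − 2050).
That is 250 + 46.998 + 79 + 56.4 + 250, which totals 682.398 million years.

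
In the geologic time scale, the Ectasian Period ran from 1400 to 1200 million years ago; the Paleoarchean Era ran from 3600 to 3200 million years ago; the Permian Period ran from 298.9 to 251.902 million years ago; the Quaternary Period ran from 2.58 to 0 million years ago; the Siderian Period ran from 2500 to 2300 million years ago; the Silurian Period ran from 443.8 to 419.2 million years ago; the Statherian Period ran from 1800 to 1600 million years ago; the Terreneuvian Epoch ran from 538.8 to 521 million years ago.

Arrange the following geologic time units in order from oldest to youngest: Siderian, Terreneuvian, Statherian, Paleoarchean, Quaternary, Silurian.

Read off each span (Ma): Siderian 2500–2300; Terreneuvian 538.8–521; Statherian 1800–1600; Paleoarchean 3600–3200; Quaternary 2.58–0; Silurian 443.8–419.2.
Larger Ma is older, so oldest→youngest is Paleoarchean, Siderian, Statherian, Terreneuvian, Silurian, Quaternary.

Paleoarchean, then Siderian, then Statherian, then Terreneuvian, then Silurian, then Quaternary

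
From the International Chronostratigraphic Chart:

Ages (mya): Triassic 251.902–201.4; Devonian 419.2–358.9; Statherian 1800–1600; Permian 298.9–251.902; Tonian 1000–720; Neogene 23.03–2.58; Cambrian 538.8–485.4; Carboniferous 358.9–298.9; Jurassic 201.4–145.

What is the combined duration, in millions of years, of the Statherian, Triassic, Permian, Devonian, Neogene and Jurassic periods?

434.65 million years

Each duration: Statherian = 200; Triassic = 50.502; Permian = 46.998; Devonian = 60.3; Neogene = 20.45; Jurassic = 56.4.
Sum: 200 + 50.502 + 46.998 + 60.3 + 20.45 + 56.4 = 434.65 Myr.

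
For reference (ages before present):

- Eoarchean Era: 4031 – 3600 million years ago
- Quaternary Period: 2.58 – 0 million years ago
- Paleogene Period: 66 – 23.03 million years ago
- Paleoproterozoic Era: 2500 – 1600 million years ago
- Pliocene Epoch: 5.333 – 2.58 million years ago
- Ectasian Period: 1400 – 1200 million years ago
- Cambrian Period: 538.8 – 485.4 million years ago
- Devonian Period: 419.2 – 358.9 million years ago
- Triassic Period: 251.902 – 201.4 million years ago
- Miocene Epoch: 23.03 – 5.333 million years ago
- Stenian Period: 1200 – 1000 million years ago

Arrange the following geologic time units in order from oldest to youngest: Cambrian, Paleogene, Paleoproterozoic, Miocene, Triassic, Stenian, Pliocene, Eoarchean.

Eoarchean, Paleoproterozoic, Stenian, Cambrian, Triassic, Paleogene, Miocene, Pliocene

The oldest of these is Eoarchean (starts 4031 Ma) and the youngest is Pliocene (ends 2.58 Ma).
In between, by decreasing start age: Paleoproterozoic (2500), Stenian (1200), Cambrian (538.8), Triassic (251.902), Paleogene (66), Miocene (23.03).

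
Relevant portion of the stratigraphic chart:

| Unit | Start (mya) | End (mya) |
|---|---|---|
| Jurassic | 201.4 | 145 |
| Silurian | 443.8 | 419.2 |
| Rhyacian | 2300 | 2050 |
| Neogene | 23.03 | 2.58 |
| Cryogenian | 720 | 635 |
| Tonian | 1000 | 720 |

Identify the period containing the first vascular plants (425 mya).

Silurian

425 Ma lies between 443.8 and 419.2 Ma, so it falls in the Silurian.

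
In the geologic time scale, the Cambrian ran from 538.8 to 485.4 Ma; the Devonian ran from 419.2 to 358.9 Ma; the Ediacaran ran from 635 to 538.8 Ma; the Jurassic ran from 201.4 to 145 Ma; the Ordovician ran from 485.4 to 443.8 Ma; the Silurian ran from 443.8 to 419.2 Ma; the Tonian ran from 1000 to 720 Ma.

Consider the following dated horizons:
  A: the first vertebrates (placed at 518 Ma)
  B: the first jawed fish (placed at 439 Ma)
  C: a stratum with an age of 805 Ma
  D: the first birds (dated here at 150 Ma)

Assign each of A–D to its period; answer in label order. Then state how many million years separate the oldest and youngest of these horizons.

Match each age against the start–end ranges in the excerpt: A = 518 Ma → Cambrian (538.8–485.4); B = 439 Ma → Silurian (443.8–419.2); C = 805 Ma → Tonian (1000–720); D = 150 Ma → Jurassic (201.4–145).
The largest age is 805 Ma and the smallest is 150 Ma; their difference is 655 Myr.

A — Cambrian; B — Silurian; C — Tonian; D — Jurassic; span 655 million years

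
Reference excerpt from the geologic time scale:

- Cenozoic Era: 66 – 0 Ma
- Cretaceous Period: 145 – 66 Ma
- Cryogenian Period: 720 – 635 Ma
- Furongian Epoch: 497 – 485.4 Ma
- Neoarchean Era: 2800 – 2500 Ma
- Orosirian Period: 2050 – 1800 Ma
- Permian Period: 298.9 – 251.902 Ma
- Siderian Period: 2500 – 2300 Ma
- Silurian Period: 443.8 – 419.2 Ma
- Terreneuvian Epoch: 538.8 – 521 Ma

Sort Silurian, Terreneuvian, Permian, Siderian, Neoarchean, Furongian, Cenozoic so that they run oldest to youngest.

The oldest of these is Neoarchean (starts 2800 Ma) and the youngest is Cenozoic (ends 0 Ma).
In between, by decreasing start age: Siderian (2500), Terreneuvian (538.8), Furongian (497), Silurian (443.8), Permian (298.9).

Neoarchean, Siderian, Terreneuvian, Furongian, Silurian, Permian, Cenozoic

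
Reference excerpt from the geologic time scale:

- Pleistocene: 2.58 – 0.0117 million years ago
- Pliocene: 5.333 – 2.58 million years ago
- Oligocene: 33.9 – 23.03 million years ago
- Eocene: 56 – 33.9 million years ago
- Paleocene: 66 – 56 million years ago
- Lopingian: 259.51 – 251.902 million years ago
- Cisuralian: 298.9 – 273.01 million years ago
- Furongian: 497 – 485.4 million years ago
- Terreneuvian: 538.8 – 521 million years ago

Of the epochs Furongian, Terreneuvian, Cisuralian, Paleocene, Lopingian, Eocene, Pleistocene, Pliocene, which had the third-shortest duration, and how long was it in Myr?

Lopingian, 7.608 million years

Durations: Furongian 11.6; Terreneuvian 17.8; Cisuralian 25.89; Paleocene 10; Lopingian 7.608; Eocene 22.1; Pleistocene 2.5683; Pliocene 2.753 Myr.
Sorted shortest-first: Pleistocene (2.5683), Pliocene (2.753), Lopingian (7.608), Paleocene (10), Furongian (11.6), Terreneuvian (17.8), Eocene (22.1), Cisuralian (25.89).
The third shortest is Lopingian at 7.608 Myr.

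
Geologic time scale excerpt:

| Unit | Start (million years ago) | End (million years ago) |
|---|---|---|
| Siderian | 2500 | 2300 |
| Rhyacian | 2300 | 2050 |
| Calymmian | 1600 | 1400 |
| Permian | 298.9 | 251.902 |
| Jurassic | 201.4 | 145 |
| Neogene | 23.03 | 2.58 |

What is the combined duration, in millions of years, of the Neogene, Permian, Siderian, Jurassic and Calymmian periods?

523.848 million years

Each duration: Neogene = 20.45; Permian = 46.998; Siderian = 200; Jurassic = 56.4; Calymmian = 200.
Sum: 20.45 + 46.998 + 200 + 56.4 + 200 = 523.848 Myr.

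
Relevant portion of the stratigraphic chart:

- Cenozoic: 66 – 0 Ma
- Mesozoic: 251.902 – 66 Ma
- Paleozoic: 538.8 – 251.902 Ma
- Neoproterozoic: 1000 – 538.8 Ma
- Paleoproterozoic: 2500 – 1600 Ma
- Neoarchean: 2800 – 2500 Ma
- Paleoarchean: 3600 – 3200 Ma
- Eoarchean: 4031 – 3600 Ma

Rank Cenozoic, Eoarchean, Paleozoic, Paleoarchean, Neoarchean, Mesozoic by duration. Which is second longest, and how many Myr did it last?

Paleoarchean, 400 million years

Durations: Cenozoic 66; Eoarchean 431; Paleozoic 286.898; Paleoarchean 400; Neoarchean 300; Mesozoic 185.902 Myr.
Sorted longest-first: Eoarchean (431), Paleoarchean (400), Neoarchean (300), Paleozoic (286.898), Mesozoic (185.902), Cenozoic (66).
The second longest is Paleoarchean at 400 Myr.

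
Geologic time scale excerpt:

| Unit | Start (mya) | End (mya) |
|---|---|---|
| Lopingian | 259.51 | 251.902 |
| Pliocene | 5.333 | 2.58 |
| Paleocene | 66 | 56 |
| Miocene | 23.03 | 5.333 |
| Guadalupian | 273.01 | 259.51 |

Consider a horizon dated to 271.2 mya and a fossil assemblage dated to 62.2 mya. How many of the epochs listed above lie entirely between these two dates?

271.2 Ma sits inside the Guadalupian (273.01–259.51) and 62.2 Ma inside the Paleocene (66–56); neither of those is wholly between the two dates.
The listed epochs lying completely between them are Lopingian — 1 in all.

1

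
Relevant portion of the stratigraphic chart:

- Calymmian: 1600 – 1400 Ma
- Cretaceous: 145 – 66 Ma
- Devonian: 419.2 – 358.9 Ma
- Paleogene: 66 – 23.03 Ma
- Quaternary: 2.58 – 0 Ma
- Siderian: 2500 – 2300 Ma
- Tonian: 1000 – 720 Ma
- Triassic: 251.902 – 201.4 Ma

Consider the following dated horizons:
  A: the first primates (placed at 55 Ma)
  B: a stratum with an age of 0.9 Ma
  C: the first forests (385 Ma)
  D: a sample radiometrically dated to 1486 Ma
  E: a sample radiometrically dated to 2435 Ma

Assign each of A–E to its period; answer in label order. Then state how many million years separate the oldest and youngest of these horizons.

A — Paleogene; B — Quaternary; C — Devonian; D — Calymmian; E — Siderian; span 2434.1 million years

Match each age against the start–end ranges in the excerpt: A = 55 Ma → Paleogene (66–23.03); B = 0.9 Ma → Quaternary (2.58–0); C = 385 Ma → Devonian (419.2–358.9); D = 1486 Ma → Calymmian (1600–1400); E = 2435 Ma → Siderian (2500–2300).
The largest age is 2435 Ma and the smallest is 0.9 Ma; their difference is 2434.1 Myr.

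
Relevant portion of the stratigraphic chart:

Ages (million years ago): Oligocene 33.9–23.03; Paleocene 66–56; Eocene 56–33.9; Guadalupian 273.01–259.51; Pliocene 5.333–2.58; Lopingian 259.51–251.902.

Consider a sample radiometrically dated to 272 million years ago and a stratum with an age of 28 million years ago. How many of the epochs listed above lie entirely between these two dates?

The older date is 272 Ma and the younger is 28 Ma.
Epochs with start < 272 and end > 28 Ma: Lopingian (259.51–251.902), Paleocene (66–56), Eocene (56–33.9).
That is 3 complete epochs.

3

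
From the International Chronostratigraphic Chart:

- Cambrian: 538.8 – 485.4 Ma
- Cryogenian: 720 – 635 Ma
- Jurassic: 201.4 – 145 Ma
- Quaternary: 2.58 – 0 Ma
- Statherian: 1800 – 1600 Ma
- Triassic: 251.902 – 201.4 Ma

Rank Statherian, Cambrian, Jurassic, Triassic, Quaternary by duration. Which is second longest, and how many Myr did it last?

Start − end for each: Statherian 1800 − 1600 = 200; Cambrian 538.8 − 485.4 = 53.4; Jurassic 201.4 − 145 = 56.4; Triassic 251.902 − 201.4 = 50.502; Quaternary 2.58 − 0 = 2.58.
Ranking these from longest: Statherian > Jurassic > Cambrian > Triassic > Quaternary.
Position 2 in that ranking is Jurassic, which lasted 56.4 Myr.

Jurassic, 56.4 million years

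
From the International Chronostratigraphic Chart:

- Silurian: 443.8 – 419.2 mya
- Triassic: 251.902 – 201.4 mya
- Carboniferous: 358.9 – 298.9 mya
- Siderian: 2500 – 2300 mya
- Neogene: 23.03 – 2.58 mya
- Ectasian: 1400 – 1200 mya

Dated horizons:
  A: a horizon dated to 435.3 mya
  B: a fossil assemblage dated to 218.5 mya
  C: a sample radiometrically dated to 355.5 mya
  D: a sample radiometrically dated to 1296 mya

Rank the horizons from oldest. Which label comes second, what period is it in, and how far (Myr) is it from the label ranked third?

Sorted oldest-first by Ma: D (1296), A (435.3), C (355.5), B (218.5).
The second oldest is A at 435.3 Ma, which lies in 443.8–419.2 Ma: the Silurian.
The third oldest is C at 355.5 Ma; separation = |435.3 − 355.5| = 79.8 Myr.

A, in the Silurian; 79.8 million years to C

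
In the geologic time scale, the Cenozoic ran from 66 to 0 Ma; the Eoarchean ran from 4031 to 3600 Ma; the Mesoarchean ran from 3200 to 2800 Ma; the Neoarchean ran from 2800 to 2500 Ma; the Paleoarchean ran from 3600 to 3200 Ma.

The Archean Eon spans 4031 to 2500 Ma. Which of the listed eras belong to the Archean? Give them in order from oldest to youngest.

Eras with both bounds inside 4031–2500 Ma: Eoarchean (4031–3600), Paleoarchean (3600–3200), Mesoarchean (3200–2800), Neoarchean (2800–2500).

Eoarchean, Paleoarchean, Mesoarchean, Neoarchean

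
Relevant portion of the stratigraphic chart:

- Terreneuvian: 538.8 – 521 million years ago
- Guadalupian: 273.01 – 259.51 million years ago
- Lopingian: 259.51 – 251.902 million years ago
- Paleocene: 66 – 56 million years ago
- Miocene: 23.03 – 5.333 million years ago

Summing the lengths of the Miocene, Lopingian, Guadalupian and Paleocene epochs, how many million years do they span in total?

48.805 million years

Each duration: Miocene = 17.697; Lopingian = 7.608; Guadalupian = 13.5; Paleocene = 10.
Sum: 17.697 + 7.608 + 13.5 + 10 = 48.805 Myr.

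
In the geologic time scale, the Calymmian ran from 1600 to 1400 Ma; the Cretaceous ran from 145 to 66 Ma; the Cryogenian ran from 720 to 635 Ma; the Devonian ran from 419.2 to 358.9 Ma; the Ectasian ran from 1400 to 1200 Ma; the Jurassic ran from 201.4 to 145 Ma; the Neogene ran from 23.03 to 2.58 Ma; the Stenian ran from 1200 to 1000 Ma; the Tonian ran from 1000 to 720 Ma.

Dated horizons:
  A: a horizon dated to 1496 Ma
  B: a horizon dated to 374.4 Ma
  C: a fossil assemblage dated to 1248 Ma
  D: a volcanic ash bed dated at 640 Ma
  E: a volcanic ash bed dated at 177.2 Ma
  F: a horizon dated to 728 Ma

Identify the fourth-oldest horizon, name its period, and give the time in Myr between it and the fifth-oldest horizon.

Larger Ma means older, so oldest first: A 1496 > C 1248 > F 728 > D 640 > B 374.4 > E 177.2.
Counting 4 along gives D (640 Ma); the excerpt puts that inside the Cryogenian, 720–635 Ma.
Next in line is B (374.4 Ma), and 640 − 374.4 = 265.6 Myr.

D, in the Cryogenian; 265.6 million years to B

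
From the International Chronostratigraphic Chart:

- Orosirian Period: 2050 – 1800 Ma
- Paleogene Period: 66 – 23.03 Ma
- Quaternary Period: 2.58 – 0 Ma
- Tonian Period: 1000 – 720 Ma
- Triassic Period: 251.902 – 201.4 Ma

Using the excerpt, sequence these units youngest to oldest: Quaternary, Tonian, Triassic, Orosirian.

Quaternary, then Triassic, then Tonian, then Orosirian

Read off each span (Ma): Quaternary 2.58–0; Tonian 1000–720; Triassic 251.902–201.4; Orosirian 2050–1800.
Larger Ma is older, so oldest→youngest is Orosirian, Tonian, Triassic, Quaternary; reverse it for youngest→oldest.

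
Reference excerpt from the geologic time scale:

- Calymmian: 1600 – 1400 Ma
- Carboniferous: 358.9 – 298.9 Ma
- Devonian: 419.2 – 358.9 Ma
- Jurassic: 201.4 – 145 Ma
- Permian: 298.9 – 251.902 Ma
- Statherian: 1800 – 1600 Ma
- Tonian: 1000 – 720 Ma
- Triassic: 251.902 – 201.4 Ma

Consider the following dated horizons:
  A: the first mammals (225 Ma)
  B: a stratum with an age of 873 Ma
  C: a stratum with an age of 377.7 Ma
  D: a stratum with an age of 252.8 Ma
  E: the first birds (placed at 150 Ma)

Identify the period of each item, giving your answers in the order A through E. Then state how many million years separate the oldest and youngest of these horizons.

A — Triassic; B — Tonian; C — Devonian; D — Permian; E — Jurassic; span 723 million years

A: 225 Ma lies in 251.902–201.4 Ma, so Triassic.
B: 873 Ma lies in 1000–720 Ma, so Tonian.
C: 377.7 Ma lies in 419.2–358.9 Ma, so Devonian.
D: 252.8 Ma lies in 298.9–251.902 Ma, so Permian.
E: 150 Ma lies in 201.4–145 Ma, so Jurassic.
Oldest = 873 Ma, youngest = 150 Ma → span 723 Myr.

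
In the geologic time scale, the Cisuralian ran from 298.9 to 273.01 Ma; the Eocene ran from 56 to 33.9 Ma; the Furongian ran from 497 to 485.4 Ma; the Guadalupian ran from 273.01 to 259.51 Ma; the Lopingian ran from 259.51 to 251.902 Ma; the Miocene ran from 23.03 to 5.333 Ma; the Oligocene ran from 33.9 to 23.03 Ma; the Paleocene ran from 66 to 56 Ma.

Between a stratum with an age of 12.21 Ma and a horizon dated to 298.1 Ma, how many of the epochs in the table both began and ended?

5

The older date is 298.1 Ma and the younger is 12.21 Ma.
Epochs with start < 298.1 and end > 12.21 Ma: Guadalupian (273.01–259.51), Lopingian (259.51–251.902), Paleocene (66–56), Eocene (56–33.9), Oligocene (33.9–23.03).
That is 5 complete epochs.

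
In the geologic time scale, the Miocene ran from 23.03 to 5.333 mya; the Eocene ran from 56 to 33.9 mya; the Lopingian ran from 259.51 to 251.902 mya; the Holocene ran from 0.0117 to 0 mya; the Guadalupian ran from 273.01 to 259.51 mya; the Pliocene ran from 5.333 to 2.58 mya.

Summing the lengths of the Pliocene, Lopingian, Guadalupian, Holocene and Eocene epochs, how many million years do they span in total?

45.9727 million years

Each duration: Pliocene = 2.753; Lopingian = 7.608; Guadalupian = 13.5; Holocene = 0.0117; Eocene = 22.1.
Sum: 2.753 + 7.608 + 13.5 + 0.0117 + 22.1 = 45.9727 Myr.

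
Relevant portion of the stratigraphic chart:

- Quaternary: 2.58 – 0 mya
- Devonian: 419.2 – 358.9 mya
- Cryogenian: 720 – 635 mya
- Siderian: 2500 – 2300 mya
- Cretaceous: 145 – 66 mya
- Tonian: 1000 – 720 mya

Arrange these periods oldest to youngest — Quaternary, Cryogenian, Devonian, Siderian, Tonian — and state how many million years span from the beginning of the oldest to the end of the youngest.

Siderian → Tonian → Cryogenian → Devonian → Quaternary; total span 2500 Myr

From the excerpt: Quaternary 2.58–0; Cryogenian 720–635; Devonian 419.2–358.9; Siderian 2500–2300; Tonian 1000–720 (Ma).
Larger Ma is earlier, so the oldest is Siderian and the youngest is Quaternary; oldest to youngest: Siderian, Tonian, Cryogenian, Devonian, Quaternary.
Oldest start 2500 minus youngest end 0 gives 2500 Myr overall.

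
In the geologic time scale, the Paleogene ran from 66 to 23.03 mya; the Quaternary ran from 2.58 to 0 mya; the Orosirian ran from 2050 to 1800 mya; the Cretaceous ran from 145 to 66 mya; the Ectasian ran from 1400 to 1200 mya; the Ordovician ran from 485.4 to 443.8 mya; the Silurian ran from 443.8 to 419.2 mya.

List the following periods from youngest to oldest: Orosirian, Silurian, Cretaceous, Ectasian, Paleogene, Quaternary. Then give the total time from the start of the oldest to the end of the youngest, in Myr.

Quaternary → Paleogene → Cretaceous → Silurian → Ectasian → Orosirian; total span 2050 Myr

From the excerpt: Orosirian 2050–1800; Silurian 443.8–419.2; Cretaceous 145–66; Ectasian 1400–1200; Paleogene 66–23.03; Quaternary 2.58–0 (Ma).
Larger Ma is earlier, so the oldest is Orosirian and the youngest is Quaternary; youngest to oldest: Quaternary, Paleogene, Cretaceous, Silurian, Ectasian, Orosirian.
Oldest start 2050 minus youngest end 0 gives 2050 Myr overall.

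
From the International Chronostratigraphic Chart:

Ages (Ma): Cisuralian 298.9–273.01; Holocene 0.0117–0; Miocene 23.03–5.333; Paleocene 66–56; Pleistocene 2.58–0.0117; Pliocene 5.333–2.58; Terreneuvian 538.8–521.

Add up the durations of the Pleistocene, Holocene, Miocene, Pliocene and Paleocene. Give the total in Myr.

33.03 million years

Each duration: Pleistocene = 2.5683; Holocene = 0.0117; Miocene = 17.697; Pliocene = 2.753; Paleocene = 10.
Sum: 2.5683 + 0.0117 + 17.697 + 2.753 + 10 = 33.03 Myr.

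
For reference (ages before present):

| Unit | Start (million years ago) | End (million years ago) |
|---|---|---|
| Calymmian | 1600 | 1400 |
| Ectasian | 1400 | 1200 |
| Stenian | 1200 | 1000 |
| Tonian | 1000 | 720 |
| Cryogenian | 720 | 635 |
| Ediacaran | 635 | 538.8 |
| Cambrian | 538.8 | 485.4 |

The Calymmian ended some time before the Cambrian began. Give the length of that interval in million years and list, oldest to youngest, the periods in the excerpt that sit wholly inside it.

The Calymmian closes at 1400 Ma and the Cambrian opens at 538.8 Ma, so the interval is 1400 − 538.8 = 861.2 Myr.
A period fits inside if it starts at or after 1400 Ma and ends at or before 538.8 Ma; oldest first that gives Ectasian, Stenian, Tonian, Cryogenian, Ediacaran.

861.2 million years; Ectasian, Stenian, Tonian, Cryogenian, Ediacaran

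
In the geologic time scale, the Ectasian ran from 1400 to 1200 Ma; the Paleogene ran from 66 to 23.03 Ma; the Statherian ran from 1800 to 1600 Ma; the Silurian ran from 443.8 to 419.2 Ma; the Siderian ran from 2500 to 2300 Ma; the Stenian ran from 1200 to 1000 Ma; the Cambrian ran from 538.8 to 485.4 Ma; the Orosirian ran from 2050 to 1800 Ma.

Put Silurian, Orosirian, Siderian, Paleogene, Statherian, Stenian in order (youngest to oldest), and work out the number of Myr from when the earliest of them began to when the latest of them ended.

Paleogene → Silurian → Stenian → Statherian → Orosirian → Siderian; total span 2476.97 Myr

From the excerpt: Silurian 443.8–419.2; Orosirian 2050–1800; Siderian 2500–2300; Paleogene 66–23.03; Statherian 1800–1600; Stenian 1200–1000 (Ma).
Larger Ma is earlier, so the oldest is Siderian and the youngest is Paleogene; youngest to oldest: Paleogene, Silurian, Stenian, Statherian, Orosirian, Siderian.
Oldest start 2500 minus youngest end 23.03 gives 2476.97 Myr overall.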